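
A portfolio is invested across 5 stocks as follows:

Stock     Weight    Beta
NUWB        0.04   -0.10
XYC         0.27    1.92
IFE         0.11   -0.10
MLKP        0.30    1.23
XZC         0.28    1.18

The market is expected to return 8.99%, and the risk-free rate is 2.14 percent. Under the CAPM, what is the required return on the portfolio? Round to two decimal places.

β_P = Σ w_i β_i = 0.04×-0.10 + 0.27×1.92 + 0.11×-0.10 + 0.30×1.23 + 0.28×1.18 = 1.2028
MRP = 8.99% − 2.14% = 6.85%
E(R_P) = R_f + β_P × MRP = 2.14% + 1.2028 × 6.85% = 10.38%

10.38%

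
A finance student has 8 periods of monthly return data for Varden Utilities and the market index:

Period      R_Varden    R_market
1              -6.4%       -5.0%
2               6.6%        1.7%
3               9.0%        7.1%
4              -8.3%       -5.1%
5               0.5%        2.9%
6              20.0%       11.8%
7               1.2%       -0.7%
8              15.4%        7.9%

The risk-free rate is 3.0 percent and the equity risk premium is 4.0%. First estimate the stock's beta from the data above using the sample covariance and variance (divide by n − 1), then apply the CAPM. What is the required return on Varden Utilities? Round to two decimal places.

9.26%

Mean R_i = (-6.4 + 6.6 + 9.0 − 8.3 + 0.5 + 20.0 + 1.2 + 15.4) / 8 = 4.7500%
Mean R_m = (-5.0 + 1.7 + 7.1 − 5.1 + 2.9 + 11.8 − 0.7 + 7.9) / 8 = 2.5750%
Σ(R_i − R̄_i)(R_m − R̄_m) = 409.8700  ⇒  Cov = 409.8700 / 7 = 58.5529
Σ(R_m − R̄_m)² = 261.8150  ⇒  Var(R_m) = 261.8150 / 7 = 37.4021
β = Cov / Var(R_m) = 58.5529 / 37.4021 = 1.5655
E(R) = R_f + β × MRP = 3.0% + 1.5655 × 4.0% = 9.26%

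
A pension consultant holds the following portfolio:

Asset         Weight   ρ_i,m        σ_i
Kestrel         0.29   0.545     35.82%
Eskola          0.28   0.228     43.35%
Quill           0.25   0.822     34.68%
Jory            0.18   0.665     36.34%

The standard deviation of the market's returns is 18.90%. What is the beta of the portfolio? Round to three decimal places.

1.053

β_Kestrel = 0.545 × 35.82% / 18.90% = 1.0329
β_Eskola = 0.228 × 43.35% / 18.90% = 0.5230
β_Quill = 0.822 × 34.68% / 18.90% = 1.5083
β_Jory = 0.665 × 36.34% / 18.90% = 1.2786
β_P = Σ w_i β_i = 0.29×1.0329 + 0.28×0.5230 + 0.25×1.5083 + 0.18×1.2786 = 1.0532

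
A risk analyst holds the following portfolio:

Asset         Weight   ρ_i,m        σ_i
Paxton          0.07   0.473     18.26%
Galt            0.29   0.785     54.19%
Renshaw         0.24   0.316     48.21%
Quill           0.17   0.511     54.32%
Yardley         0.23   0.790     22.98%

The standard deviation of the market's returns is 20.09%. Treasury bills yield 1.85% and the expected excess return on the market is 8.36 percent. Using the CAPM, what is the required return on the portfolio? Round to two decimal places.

β_Paxton = 0.473 × 18.26% / 20.09% = 0.4299
β_Galt = 0.785 × 54.19% / 20.09% = 2.1174
β_Renshaw = 0.316 × 48.21% / 20.09% = 0.7583
β_Quill = 0.511 × 54.32% / 20.09% = 1.3817
β_Yardley = 0.790 × 22.98% / 20.09% = 0.9036
β_P = Σ w_i β_i = 0.07×0.4299 + 0.29×2.1174 + 0.24×0.7583 + 0.17×1.3817 + 0.23×0.9036 = 1.2688
E(R_P) = R_f + β_P × MRP = 1.85% + 1.2688 × 8.36% = 12.46%

12.46%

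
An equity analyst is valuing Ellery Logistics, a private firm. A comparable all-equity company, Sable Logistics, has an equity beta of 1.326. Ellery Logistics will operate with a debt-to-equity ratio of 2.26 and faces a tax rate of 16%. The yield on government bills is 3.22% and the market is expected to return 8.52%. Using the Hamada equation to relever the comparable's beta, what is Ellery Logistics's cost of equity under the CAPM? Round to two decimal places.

23.59%

β_L = β_U × [1 + (1 − t)(D/E)] = 1.326 × [1 + (1 − 0.16) × 2.26]
    = 1.326 × [1 + 0.84 × 2.26] = 1.326 × 2.8984 = 3.8433
MRP = 8.52% − 3.22% = 5.30%
E(R) = R_f + β_L × MRP = 3.22% + 3.8433 × 5.30% = 23.59%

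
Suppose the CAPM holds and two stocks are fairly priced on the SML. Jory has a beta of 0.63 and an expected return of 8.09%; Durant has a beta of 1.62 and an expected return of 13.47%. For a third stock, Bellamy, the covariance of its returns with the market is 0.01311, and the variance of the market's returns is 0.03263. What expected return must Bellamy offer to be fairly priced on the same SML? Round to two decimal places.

MRP = (13.47% − 8.09%) / (1.62 − 0.63) = 5.4343%
R_f = 8.09% − 0.63 × 5.4343% = 4.6664%
β_Bellamy = Cov / Var(R_m) = 0.01311 / 0.03263 = 0.4018
E(R_Bellamy) = R_f + β × MRP = 4.6664% + 0.4018 × 5.4343% = 6.85%

6.85%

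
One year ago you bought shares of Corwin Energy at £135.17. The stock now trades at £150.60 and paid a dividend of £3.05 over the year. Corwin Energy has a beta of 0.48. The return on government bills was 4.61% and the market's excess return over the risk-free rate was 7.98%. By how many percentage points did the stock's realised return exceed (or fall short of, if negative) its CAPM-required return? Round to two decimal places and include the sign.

Realised HPR = (P1 + D1 − P0) / P0 = (150.60 + 3.05 − 135.17) / 135.17 = 18.48 / 135.17 = 13.6717%
CAPM required = R_f + β·MRP = 4.61% + 0.48 × 7.98% = 8.4404%
α = realised − required = 13.6717% − 8.4404% = +5.23%

+5.23%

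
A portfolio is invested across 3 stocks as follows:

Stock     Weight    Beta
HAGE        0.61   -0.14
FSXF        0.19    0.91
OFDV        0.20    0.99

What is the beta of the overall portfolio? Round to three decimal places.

β_P = Σ w_i β_i = 0.61×-0.14 + 0.19×0.91 + 0.20×0.99 = 0.2855

0.286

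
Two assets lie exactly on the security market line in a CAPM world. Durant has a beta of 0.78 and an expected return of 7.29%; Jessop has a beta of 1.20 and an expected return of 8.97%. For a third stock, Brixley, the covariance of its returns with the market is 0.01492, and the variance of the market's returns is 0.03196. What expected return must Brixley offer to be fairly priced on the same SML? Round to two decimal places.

MRP = (8.97% − 7.29%) / (1.20 − 0.78) = 4.0000%
R_f = 7.29% − 0.78 × 4.0000% = 4.1700%
β_Brixley = Cov / Var(R_m) = 0.01492 / 0.03196 = 0.4668
E(R_Brixley) = R_f + β × MRP = 4.1700% + 0.4668 × 4.0000% = 6.04%

6.04%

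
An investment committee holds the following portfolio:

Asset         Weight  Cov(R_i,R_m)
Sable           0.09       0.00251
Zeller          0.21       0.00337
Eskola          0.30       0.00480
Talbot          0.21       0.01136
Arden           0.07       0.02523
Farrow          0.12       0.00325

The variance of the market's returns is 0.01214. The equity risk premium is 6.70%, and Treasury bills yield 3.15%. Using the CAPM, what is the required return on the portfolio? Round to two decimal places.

6.97%

β_Sable = 0.00251 / 0.01214 = 0.2068
β_Zeller = 0.00337 / 0.01214 = 0.2776
β_Eskola = 0.00480 / 0.01214 = 0.3954
β_Talbot = 0.01136 / 0.01214 = 0.9357
β_Arden = 0.02523 / 0.01214 = 2.0783
β_Farrow = 0.00325 / 0.01214 = 0.2677
β_P = Σ w_i β_i = 0.09×0.2068 + 0.21×0.2776 + 0.30×0.3954 + 0.21×0.9357 + 0.07×2.0783 + 0.12×0.2677 = 0.5696
E(R_P) = R_f + β_P × MRP = 3.15% + 0.5696 × 6.70% = 6.97%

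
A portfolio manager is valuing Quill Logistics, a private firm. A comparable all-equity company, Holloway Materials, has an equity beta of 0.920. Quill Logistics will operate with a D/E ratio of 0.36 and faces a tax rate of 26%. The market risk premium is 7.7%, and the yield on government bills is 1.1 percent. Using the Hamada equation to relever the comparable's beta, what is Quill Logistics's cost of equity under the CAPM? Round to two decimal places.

10.07%

β_L = β_U × [1 + (1 − t)(D/E)] = 0.920 × [1 + (1 − 0.26) × 0.36]
    = 0.920 × [1 + 0.74 × 0.36] = 0.920 × 1.2664 = 1.1651
E(R) = R_f + β_L × MRP = 1.1% + 1.1651 × 7.7% = 10.07%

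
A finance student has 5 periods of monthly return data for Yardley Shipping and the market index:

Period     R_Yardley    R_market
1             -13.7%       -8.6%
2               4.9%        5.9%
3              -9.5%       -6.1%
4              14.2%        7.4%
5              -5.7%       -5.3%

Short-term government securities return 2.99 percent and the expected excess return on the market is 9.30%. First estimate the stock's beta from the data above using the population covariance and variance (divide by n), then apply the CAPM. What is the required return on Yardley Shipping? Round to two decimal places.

Mean R_i = (-13.7 + 4.9 − 9.5 + 14.2 − 5.7) / 5 = -1.9600%
Mean R_m = (-8.6 + 5.9 − 6.1 + 7.4 − 5.3) / 5 = -1.3400%
Σ(R_i − R̄_i)(R_m − R̄_m) = 326.8380  ⇒  Cov = 326.8380 / 5 = 65.3676
Σ(R_m − R̄_m)² = 219.8520  ⇒  Var(R_m) = 219.8520 / 5 = 43.9704
β = Cov / Var(R_m) = 65.3676 / 43.9704 = 1.4866
E(R) = R_f + β × MRP = 2.99% + 1.4866 × 9.30% = 16.82%

16.82%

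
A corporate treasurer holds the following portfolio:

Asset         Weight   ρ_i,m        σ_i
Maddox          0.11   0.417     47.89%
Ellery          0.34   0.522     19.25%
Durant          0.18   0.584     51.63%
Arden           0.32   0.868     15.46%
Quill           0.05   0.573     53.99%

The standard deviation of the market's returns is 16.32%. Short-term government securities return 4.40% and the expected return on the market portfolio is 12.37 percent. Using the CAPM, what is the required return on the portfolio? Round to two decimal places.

β_Maddox = 0.417 × 47.89% / 16.32% = 1.2237
β_Ellery = 0.522 × 19.25% / 16.32% = 0.6157
β_Durant = 0.584 × 51.63% / 16.32% = 1.8475
β_Arden = 0.868 × 15.46% / 16.32% = 0.8223
β_Quill = 0.573 × 53.99% / 16.32% = 1.8956
β_P = Σ w_i β_i = 0.11×1.2237 + 0.34×0.6157 + 0.18×1.8475 + 0.32×0.8223 + 0.05×1.8956 = 1.0344
MRP = 12.37% − 4.40% = 7.97%
E(R_P) = R_f + β_P × MRP = 4.40% + 1.0344 × 7.97% = 12.64%

12.64%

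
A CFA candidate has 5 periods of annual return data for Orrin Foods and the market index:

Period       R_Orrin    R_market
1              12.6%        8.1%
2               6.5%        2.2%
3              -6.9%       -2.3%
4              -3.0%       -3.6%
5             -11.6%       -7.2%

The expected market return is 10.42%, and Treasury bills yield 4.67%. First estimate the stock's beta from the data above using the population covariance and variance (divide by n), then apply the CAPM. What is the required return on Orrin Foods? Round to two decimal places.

Mean R_i = (12.6 + 6.5 − 6.9 − 3.0 − 11.6) / 5 = -0.4800%
Mean R_m = (8.1 + 2.2 − 2.3 − 3.6 − 7.2) / 5 = -0.5600%
Σ(R_i − R̄_i)(R_m − R̄_m) = 225.2060  ⇒  Cov = 225.2060 / 5 = 45.0412
Σ(R_m − R̄_m)² = 138.9720  ⇒  Var(R_m) = 138.9720 / 5 = 27.7944
β = Cov / Var(R_m) = 45.0412 / 27.7944 = 1.6205
MRP = 10.42% − 4.67% = 5.75%
E(R) = R_f + β × MRP = 4.67% + 1.6205 × 5.75% = 13.99%

13.99%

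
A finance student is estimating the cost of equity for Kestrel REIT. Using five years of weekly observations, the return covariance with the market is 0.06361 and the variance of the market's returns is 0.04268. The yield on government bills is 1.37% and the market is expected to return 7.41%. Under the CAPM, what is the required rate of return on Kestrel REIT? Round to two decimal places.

10.37%

β = Cov(R_i, R_m) / Var(R_m) = 0.06361 / 0.04268 = 1.4904
MRP = 7.41% − 1.37% = 6.04%
E(R) = R_f + β × MRP = 1.37% + 1.4904 × 6.04% = 10.37%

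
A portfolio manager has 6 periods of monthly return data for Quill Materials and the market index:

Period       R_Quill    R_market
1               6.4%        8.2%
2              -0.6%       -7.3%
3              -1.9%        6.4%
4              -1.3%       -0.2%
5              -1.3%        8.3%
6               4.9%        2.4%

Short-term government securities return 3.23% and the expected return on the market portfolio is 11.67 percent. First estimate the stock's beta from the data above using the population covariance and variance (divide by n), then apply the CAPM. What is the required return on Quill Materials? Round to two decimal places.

Mean R_i = (6.4 − 0.6 − 1.9 − 1.3 − 1.3 + 4.9) / 6 = 1.0333%
Mean R_m = (8.2 − 7.3 + 6.4 − 0.2 + 8.3 + 2.4) / 6 = 2.9667%
Σ(R_i − R̄_i)(R_m − R̄_m) = 27.5367  ⇒  Cov = 27.5367 / 6 = 4.5895
Σ(R_m − R̄_m)² = 183.3733  ⇒  Var(R_m) = 183.3733 / 6 = 30.5622
β = Cov / Var(R_m) = 4.5895 / 30.5622 = 0.1502
MRP = 11.67% − 3.23% = 8.44%
E(R) = R_f + β × MRP = 3.23% + 0.1502 × 8.44% = 4.50%

4.50%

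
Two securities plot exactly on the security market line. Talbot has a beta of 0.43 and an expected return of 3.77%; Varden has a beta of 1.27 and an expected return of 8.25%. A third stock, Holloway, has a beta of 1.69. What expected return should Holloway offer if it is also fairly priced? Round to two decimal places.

MRP (SML slope) = (8.25% − 3.77%) / (1.27 − 0.43) = 4.48% / 0.84 = 5.3333%
R_f (intercept) = 3.77% − 0.43 × 5.3333% = 1.4767%
E(R_Holloway) = R_f + β × MRP = 1.4767% + 1.69 × 5.3333% = 10.49%

10.49%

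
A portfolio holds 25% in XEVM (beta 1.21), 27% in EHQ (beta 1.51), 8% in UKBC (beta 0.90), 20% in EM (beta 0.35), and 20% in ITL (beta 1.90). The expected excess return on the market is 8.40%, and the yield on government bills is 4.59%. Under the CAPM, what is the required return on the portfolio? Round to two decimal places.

β_P = Σ w_i β_i = 0.25×1.21 + 0.27×1.51 + 0.08×0.90 + 0.20×0.35 + 0.20×1.90 = 1.2322
E(R_P) = R_f + β_P × MRP = 4.59% + 1.2322 × 8.40% = 14.94%

14.94%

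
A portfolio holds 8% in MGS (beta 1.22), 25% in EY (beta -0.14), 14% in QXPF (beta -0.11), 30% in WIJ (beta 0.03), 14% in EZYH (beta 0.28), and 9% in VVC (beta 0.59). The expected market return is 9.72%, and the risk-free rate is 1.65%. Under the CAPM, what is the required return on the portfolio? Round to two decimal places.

2.85%

β_P = Σ w_i β_i = 0.08×1.22 + 0.25×-0.14 + 0.14×-0.11 + 0.30×0.03 + 0.14×0.28 + 0.09×0.59 = 0.1485
MRP = 9.72% − 1.65% = 8.07%
E(R_P) = R_f + β_P × MRP = 1.65% + 0.1485 × 8.07% = 2.85%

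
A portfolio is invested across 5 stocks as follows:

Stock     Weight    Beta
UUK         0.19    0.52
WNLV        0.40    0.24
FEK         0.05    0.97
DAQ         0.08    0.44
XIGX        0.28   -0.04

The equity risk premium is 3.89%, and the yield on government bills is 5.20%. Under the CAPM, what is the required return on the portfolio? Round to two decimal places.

β_P = Σ w_i β_i = 0.19×0.52 + 0.40×0.24 + 0.05×0.97 + 0.08×0.44 + 0.28×-0.04 = 0.2673
E(R_P) = R_f + β_P × MRP = 5.20% + 0.2673 × 3.89% = 6.24%

6.24%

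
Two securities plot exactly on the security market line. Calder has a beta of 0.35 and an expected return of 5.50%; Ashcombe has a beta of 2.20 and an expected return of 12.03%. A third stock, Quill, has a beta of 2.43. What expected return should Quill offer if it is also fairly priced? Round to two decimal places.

MRP (SML slope) = (12.03% − 5.50%) / (2.20 − 0.35) = 6.53% / 1.85 = 3.5297%
R_f (intercept) = 5.50% − 0.35 × 3.5297% = 4.2646%
E(R_Quill) = R_f + β × MRP = 4.2646% + 2.43 × 3.5297% = 12.84%

12.84%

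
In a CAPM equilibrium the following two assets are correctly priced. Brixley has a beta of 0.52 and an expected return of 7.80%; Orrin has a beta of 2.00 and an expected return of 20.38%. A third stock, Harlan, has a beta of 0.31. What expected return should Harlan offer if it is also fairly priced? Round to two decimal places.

MRP (SML slope) = (20.38% − 7.80%) / (2.00 − 0.52) = 12.58% / 1.48 = 8.5000%
R_f (intercept) = 7.80% − 0.52 × 8.5000% = 3.3800%
E(R_Harlan) = R_f + β × MRP = 3.3800% + 0.31 × 8.5000% = 6.02%

6.02%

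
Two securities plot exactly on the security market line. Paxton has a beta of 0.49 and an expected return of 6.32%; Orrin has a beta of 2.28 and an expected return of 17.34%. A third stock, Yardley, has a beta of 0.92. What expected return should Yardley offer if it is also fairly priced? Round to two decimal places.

MRP (SML slope) = (17.34% − 6.32%) / (2.28 − 0.49) = 11.02% / 1.79 = 6.1564%
R_f (intercept) = 6.32% − 0.49 × 6.1564% = 3.3034%
E(R_Yardley) = R_f + β × MRP = 3.3034% + 0.92 × 6.1564% = 8.97%

8.97%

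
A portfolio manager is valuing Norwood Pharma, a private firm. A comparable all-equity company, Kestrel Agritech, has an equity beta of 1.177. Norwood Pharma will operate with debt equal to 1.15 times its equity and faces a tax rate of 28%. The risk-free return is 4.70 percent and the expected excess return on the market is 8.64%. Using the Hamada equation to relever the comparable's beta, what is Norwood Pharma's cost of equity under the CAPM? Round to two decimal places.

β_L = β_U × [1 + (1 − t)(D/E)] = 1.177 × [1 + (1 − 0.28) × 1.15]
    = 1.177 × [1 + 0.72 × 1.15] = 1.177 × 1.8280 = 2.1516
E(R) = R_f + β_L × MRP = 4.70% + 2.1516 × 8.64% = 23.29%

23.29%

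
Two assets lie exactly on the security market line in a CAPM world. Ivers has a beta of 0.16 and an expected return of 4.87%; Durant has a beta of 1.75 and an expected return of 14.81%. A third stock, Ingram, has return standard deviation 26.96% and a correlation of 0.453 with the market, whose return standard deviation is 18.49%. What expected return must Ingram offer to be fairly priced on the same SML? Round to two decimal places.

MRP = (14.81% − 4.87%) / (1.75 − 0.16) = 6.2516%
R_f = 4.87% − 0.16 × 6.2516% = 3.8697%
β_Ingram = ρ·σ_i/σ_m = 0.453 × 26.96 / 18.49 = 0.6605
E(R_Ingram) = R_f + β × MRP = 3.8697% + 0.6605 × 6.2516% = 8.00%

8.00%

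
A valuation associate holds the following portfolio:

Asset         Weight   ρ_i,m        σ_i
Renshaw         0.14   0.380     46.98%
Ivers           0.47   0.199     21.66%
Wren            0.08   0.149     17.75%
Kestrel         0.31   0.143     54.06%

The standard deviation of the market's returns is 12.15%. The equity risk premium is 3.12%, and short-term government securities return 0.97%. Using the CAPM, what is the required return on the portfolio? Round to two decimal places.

2.80%

β_Renshaw = 0.380 × 46.98% / 12.15% = 1.4693
β_Ivers = 0.199 × 21.66% / 12.15% = 0.3548
β_Wren = 0.149 × 17.75% / 12.15% = 0.2177
β_Kestrel = 0.143 × 54.06% / 12.15% = 0.6363
β_P = Σ w_i β_i = 0.14×1.4693 + 0.47×0.3548 + 0.08×0.2177 + 0.31×0.6363 = 0.5871
E(R_P) = R_f + β_P × MRP = 0.97% + 0.5871 × 3.12% = 2.80%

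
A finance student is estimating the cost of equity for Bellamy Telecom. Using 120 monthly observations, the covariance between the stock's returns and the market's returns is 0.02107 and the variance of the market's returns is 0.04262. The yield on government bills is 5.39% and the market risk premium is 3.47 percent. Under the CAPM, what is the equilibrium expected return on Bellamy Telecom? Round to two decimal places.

β = Cov(R_i, R_m) / Var(R_m) = 0.02107 / 0.04262 = 0.4944
E(R) = R_f + β × MRP = 5.39% + 0.4944 × 3.47% = 7.11%

7.11%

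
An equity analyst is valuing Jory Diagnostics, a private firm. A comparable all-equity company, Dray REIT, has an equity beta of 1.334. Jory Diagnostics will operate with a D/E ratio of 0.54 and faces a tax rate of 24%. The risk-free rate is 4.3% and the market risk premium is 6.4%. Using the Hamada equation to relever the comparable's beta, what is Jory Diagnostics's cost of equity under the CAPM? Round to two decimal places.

16.34%

β_L = β_U × [1 + (1 − t)(D/E)] = 1.334 × [1 + (1 − 0.24) × 0.54]
    = 1.334 × [1 + 0.76 × 0.54] = 1.334 × 1.4104 = 1.8815
E(R) = R_f + β_L × MRP = 4.3% + 1.8815 × 6.4% = 16.34%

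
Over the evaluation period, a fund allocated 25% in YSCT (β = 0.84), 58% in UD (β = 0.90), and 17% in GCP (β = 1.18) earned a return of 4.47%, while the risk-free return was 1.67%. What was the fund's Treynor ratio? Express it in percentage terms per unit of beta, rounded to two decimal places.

3.00%

β_P = 0.25×0.84 + 0.58×0.90 + 0.17×1.18 = 0.9326
Treynor = (R_P − R_f) / β_P = (4.47% − 1.67%) / 0.9326 = 2.80% / 0.9326 = 3.00%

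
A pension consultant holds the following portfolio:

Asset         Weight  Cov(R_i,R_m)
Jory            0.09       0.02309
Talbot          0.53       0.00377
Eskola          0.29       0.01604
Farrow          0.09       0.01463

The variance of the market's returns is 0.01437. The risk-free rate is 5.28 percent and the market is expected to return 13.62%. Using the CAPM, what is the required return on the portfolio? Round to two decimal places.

β_Jory = 0.02309 / 0.01437 = 1.6068
β_Talbot = 0.00377 / 0.01437 = 0.2624
β_Eskola = 0.01604 / 0.01437 = 1.1162
β_Farrow = 0.01463 / 0.01437 = 1.0181
β_P = Σ w_i β_i = 0.09×1.6068 + 0.53×0.2624 + 0.29×1.1162 + 0.09×1.0181 = 0.6990
MRP = 13.62% − 5.28% = 8.34%
E(R_P) = R_f + β_P × MRP = 5.28% + 0.6990 × 8.34% = 11.11%

11.11%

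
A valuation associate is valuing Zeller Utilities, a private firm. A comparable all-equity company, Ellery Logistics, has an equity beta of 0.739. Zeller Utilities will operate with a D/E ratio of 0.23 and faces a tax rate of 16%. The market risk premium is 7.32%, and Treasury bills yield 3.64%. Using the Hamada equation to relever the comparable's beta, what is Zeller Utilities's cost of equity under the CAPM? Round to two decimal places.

β_L = β_U × [1 + (1 − t)(D/E)] = 0.739 × [1 + (1 − 0.16) × 0.23]
    = 0.739 × [1 + 0.84 × 0.23] = 0.739 × 1.1932 = 0.8818
E(R) = R_f + β_L × MRP = 3.64% + 0.8818 × 7.32% = 10.09%

10.09%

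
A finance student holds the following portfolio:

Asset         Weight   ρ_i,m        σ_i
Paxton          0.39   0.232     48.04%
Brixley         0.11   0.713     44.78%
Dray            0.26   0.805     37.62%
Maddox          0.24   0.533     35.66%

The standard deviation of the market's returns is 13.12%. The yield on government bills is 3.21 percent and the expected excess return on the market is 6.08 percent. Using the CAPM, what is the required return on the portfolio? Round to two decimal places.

12.61%

β_Paxton = 0.232 × 48.04% / 13.12% = 0.8495
β_Brixley = 0.713 × 44.78% / 13.12% = 2.4335
β_Dray = 0.805 × 37.62% / 13.12% = 2.3082
β_Maddox = 0.533 × 35.66% / 13.12% = 1.4487
β_P = Σ w_i β_i = 0.39×0.8495 + 0.11×2.4335 + 0.26×2.3082 + 0.24×1.4487 = 1.5468
E(R_P) = R_f + β_P × MRP = 3.21% + 1.5468 × 6.08% = 12.61%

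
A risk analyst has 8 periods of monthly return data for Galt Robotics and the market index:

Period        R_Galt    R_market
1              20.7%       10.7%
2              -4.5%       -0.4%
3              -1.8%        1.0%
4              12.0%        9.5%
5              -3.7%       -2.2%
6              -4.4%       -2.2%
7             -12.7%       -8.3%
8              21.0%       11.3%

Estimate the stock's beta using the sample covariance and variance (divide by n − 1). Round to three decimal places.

1.730

Mean R_i = (20.7 − 4.5 − 1.8 + 12.0 − 3.7 − 4.4 − 12.7 + 21.0) / 8 = 3.3250%
Mean R_m = (10.7 − 0.4 + 1.0 + 9.5 − 2.2 − 2.2 − 8.3 + 11.3) / 8 = 2.4250%
Σ(R_i − R̄_i)(R_m − R̄_m) = 631.5150  ⇒  Cov = 631.5150 / 7 = 90.2164
Σ(R_m − R̄_m)² = 365.1150  ⇒  Var(R_m) = 365.1150 / 7 = 52.1593
β = Cov / Var(R_m) = 90.2164 / 52.1593 = 1.7296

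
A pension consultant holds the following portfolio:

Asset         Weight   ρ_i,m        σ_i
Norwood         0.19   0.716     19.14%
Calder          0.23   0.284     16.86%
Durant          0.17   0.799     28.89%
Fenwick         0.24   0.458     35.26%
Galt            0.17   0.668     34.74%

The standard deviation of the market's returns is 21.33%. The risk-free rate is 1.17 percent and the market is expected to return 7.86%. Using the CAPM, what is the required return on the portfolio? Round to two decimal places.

β_Norwood = 0.716 × 19.14% / 21.33% = 0.6425
β_Calder = 0.284 × 16.86% / 21.33% = 0.2245
β_Durant = 0.799 × 28.89% / 21.33% = 1.0822
β_Fenwick = 0.458 × 35.26% / 21.33% = 0.7571
β_Galt = 0.668 × 34.74% / 21.33% = 1.0880
β_P = Σ w_i β_i = 0.19×0.6425 + 0.23×0.2245 + 0.17×1.0822 + 0.24×0.7571 + 0.17×1.0880 = 0.7243
MRP = 7.86% − 1.17% = 6.69%
E(R_P) = R_f + β_P × MRP = 1.17% + 0.7243 × 6.69% = 6.02%

6.02%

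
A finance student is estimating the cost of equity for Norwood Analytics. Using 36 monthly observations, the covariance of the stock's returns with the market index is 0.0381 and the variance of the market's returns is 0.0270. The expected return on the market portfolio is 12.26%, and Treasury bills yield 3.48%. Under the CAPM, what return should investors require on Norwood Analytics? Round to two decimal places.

15.87%

β = Cov(R_i, R_m) / Var(R_m) = 0.0381 / 0.0270 = 1.4111
MRP = 12.26% − 3.48% = 8.78%
E(R) = R_f + β × MRP = 3.48% + 1.4111 × 8.78% = 15.87%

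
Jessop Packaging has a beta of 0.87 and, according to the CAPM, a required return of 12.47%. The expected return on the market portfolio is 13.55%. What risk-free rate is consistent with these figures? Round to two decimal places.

E(R) = R_f + β(E(R_m) − R_f) = R_f(1 − β) + β·E(R_m)
12.47% = R_f × (1 − 0.87) + 0.87 × 13.55%
12.47% = R_f × 0.13 + 11.7885%
R_f = (12.47% − 11.7885%) / 0.13 = 5.24%

5.24%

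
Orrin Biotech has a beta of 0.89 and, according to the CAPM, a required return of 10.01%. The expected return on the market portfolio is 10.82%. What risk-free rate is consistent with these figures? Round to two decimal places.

3.46%

E(R) = R_f + β(E(R_m) − R_f) = R_f(1 − β) + β·E(R_m)
10.01% = R_f × (1 − 0.89) + 0.89 × 10.82%
10.01% = R_f × 0.11 + 9.6298%
R_f = (10.01% − 9.6298%) / 0.11 = 3.46%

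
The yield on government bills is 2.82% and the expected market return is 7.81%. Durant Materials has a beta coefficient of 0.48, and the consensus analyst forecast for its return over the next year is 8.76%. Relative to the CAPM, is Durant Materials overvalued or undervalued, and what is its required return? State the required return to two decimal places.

MRP = 7.81% − 2.82% = 4.99%
Required return = R_f + β·MRP = 2.82% + 0.48 × 4.99% = 5.22%
Forecast 8.76% > required 5.22% → the stock plots above the SML → undervalued.

Undervalued; required return 5.22%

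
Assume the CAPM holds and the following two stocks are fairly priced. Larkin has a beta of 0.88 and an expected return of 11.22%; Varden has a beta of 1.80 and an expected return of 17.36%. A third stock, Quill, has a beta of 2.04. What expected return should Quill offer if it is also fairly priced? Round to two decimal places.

MRP (SML slope) = (17.36% − 11.22%) / (1.80 − 0.88) = 6.14% / 0.92 = 6.6739%
R_f (intercept) = 11.22% − 0.88 × 6.6739% = 5.3470%
E(R_Quill) = R_f + β × MRP = 5.3470% + 2.04 × 6.6739% = 18.96%

18.96%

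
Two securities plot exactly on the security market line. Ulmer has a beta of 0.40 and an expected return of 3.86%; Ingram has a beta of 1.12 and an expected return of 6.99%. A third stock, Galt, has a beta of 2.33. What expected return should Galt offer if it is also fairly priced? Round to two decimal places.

MRP (SML slope) = (6.99% − 3.86%) / (1.12 − 0.40) = 3.13% / 0.72 = 4.3472%
R_f (intercept) = 3.86% − 0.40 × 4.3472% = 2.1211%
E(R_Galt) = R_f + β × MRP = 2.1211% + 2.33 × 4.3472% = 12.25%

12.25%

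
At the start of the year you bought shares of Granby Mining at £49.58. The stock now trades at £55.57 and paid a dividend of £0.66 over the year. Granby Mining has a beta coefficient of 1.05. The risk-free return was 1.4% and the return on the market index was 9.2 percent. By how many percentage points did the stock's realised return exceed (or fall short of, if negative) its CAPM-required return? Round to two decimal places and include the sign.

Realised HPR = (P1 + D1 − P0) / P0 = (55.57 + 0.66 − 49.58) / 49.58 = 6.65 / 49.58 = 13.4127%
MRP = 9.2% − 1.4% = 7.80%
CAPM required = R_f + β·MRP = 1.4% + 1.05 × 7.8% = 9.5900%
α = realised − required = 13.4127% − 9.5900% = +3.82%

+3.82%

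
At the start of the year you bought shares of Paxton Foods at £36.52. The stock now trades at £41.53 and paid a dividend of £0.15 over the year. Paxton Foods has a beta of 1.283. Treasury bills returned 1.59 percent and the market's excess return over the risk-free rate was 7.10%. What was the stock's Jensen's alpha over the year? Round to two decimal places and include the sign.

+3.43%

Realised HPR = (P1 + D1 − P0) / P0 = (41.53 + 0.15 − 36.52) / 36.52 = 5.16 / 36.52 = 14.1292%
CAPM required = R_f + β·MRP = 1.59% + 1.283 × 7.10% = 10.69930%
α = realised − required = 14.1292% − 10.69930% = +3.43%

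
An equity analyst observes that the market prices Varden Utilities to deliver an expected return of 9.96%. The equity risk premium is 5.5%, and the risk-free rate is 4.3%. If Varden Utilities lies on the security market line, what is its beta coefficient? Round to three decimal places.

1.029

β = (E(R) − R_f) / MRP = (9.96% − 4.3%) / 5.5% = 5.66% / 5.5% = 1.029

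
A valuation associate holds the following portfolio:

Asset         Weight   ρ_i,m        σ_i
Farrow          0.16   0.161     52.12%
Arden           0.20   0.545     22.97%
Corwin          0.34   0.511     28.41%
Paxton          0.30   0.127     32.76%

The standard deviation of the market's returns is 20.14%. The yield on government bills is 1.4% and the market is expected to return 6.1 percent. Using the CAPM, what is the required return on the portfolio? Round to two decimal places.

β_Farrow = 0.161 × 52.12% / 20.14% = 0.4166
β_Arden = 0.545 × 22.97% / 20.14% = 0.6216
β_Corwin = 0.511 × 28.41% / 20.14% = 0.7208
β_Paxton = 0.127 × 32.76% / 20.14% = 0.2066
β_P = Σ w_i β_i = 0.16×0.4166 + 0.20×0.6216 + 0.34×0.7208 + 0.30×0.2066 = 0.4980
MRP = 6.1% − 1.4% = 4.70%
E(R_P) = R_f + β_P × MRP = 1.4% + 0.4980 × 4.7% = 3.74%

3.74%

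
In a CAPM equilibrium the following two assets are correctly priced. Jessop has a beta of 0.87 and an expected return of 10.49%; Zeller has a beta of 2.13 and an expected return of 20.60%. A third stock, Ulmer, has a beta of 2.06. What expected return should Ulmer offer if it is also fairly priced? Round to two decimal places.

20.04%

MRP (SML slope) = (20.60% − 10.49%) / (2.13 − 0.87) = 10.11% / 1.26 = 8.0238%
R_f (intercept) = 10.49% − 0.87 × 8.0238% = 3.5093%
E(R_Ulmer) = R_f + β × MRP = 3.5093% + 2.06 × 8.0238% = 20.04%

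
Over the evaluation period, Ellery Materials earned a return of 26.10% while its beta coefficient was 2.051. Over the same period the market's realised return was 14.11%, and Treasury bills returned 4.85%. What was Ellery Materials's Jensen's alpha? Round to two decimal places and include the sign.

+2.26%

Market excess return = 14.11% − 4.85% = 9.26%
CAPM benchmark = R_f + β(R_m − R_f) = 4.85% + 2.051 × 9.26% = 23.84226%
α = actual − benchmark = 26.10% − 23.84226% = +2.26%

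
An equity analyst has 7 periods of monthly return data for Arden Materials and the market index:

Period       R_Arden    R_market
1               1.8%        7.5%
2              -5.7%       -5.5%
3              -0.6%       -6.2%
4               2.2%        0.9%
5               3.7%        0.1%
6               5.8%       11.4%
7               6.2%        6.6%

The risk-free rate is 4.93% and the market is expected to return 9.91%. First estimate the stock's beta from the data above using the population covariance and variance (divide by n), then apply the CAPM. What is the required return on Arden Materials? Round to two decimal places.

7.34%

Mean R_i = (1.8 − 5.7 − 0.6 + 2.2 + 3.7 + 5.8 + 6.2) / 7 = 1.9143%
Mean R_m = (7.5 − 5.5 − 6.2 + 0.9 + 0.1 + 11.4 + 6.6) / 7 = 2.1143%
Σ(R_i − R̄_i)(R_m − R̄_m) = 129.6286  ⇒  Cov = 129.6286 / 7 = 18.5184
Σ(R_m − R̄_m)² = 267.9886  ⇒  Var(R_m) = 267.9886 / 7 = 38.2841
β = Cov / Var(R_m) = 18.5184 / 38.2841 = 0.4837
MRP = 9.91% − 4.93% = 4.98%
E(R) = R_f + β × MRP = 4.93% + 0.4837 × 4.98% = 7.34%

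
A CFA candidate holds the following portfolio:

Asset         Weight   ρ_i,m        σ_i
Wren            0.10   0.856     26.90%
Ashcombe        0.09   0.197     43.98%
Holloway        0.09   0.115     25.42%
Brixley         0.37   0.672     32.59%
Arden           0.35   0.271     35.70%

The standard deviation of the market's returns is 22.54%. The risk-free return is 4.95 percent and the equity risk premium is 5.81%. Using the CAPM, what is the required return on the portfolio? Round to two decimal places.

8.77%

β_Wren = 0.856 × 26.90% / 22.54% = 1.0216
β_Ashcombe = 0.197 × 43.98% / 22.54% = 0.3844
β_Holloway = 0.115 × 25.42% / 22.54% = 0.1297
β_Brixley = 0.672 × 32.59% / 22.54% = 0.9716
β_Arden = 0.271 × 35.70% / 22.54% = 0.4292
β_P = Σ w_i β_i = 0.10×1.0216 + 0.09×0.3844 + 0.09×0.1297 + 0.37×0.9716 + 0.35×0.4292 = 0.6581
E(R_P) = R_f + β_P × MRP = 4.95% + 0.6581 × 5.81% = 8.77%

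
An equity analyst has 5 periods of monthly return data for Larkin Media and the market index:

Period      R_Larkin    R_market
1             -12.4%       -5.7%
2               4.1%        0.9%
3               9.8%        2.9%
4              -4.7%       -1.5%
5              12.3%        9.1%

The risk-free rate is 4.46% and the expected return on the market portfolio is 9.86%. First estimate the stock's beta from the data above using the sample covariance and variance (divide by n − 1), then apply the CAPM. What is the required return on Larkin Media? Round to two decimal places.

13.95%

Mean R_i = (-12.4 + 4.1 + 9.8 − 4.7 + 12.3) / 5 = 1.8200%
Mean R_m = (-5.7 + 0.9 + 2.9 − 1.5 + 9.1) / 5 = 1.1400%
Σ(R_i − R̄_i)(R_m − R̄_m) = 211.3960  ⇒  Cov = 211.3960 / 4 = 52.8490
Σ(R_m − R̄_m)² = 120.2720  ⇒  Var(R_m) = 120.2720 / 4 = 30.0680
β = Cov / Var(R_m) = 52.8490 / 30.0680 = 1.7576
MRP = 9.86% − 4.46% = 5.40%
E(R) = R_f + β × MRP = 4.46% + 1.7576 × 5.40% = 13.95%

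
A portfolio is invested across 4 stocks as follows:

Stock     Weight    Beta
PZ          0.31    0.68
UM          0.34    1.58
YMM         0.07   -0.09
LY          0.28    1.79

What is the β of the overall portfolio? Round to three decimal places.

β_P = Σ w_i β_i = 0.31×0.68 + 0.34×1.58 + 0.07×-0.09 + 0.28×1.79 = 1.2429

1.243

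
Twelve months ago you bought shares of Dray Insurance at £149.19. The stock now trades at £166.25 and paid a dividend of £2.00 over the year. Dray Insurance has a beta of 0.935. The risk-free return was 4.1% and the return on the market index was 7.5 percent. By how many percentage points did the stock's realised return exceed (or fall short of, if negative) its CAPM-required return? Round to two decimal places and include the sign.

+5.50%

Realised HPR = (P1 + D1 − P0) / P0 = (166.25 + 2.00 − 149.19) / 149.19 = 19.06 / 149.19 = 12.7757%
MRP = 7.5% − 4.1% = 3.40%
CAPM required = R_f + β·MRP = 4.1% + 0.935 × 3.4% = 7.2790%
α = realised − required = 12.7757% − 7.2790% = +5.50%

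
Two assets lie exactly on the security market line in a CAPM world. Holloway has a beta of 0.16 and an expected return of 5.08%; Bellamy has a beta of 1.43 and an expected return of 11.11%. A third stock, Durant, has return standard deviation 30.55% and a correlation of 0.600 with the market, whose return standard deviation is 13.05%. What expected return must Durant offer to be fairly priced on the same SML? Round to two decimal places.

MRP = (11.11% − 5.08%) / (1.43 − 0.16) = 4.7480%
R_f = 5.08% − 0.16 × 4.7480% = 4.3203%
β_Durant = ρ·σ_i/σ_m = 0.600 × 30.55 / 13.05 = 1.4046
E(R_Durant) = R_f + β × MRP = 4.3203% + 1.4046 × 4.7480% = 10.99%

10.99%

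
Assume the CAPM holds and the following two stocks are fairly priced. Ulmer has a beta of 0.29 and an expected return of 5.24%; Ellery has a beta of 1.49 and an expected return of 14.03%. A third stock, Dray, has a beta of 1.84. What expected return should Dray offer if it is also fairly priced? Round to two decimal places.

MRP (SML slope) = (14.03% − 5.24%) / (1.49 − 0.29) = 8.79% / 1.20 = 7.3250%
R_f (intercept) = 5.24% − 0.29 × 7.3250% = 3.1158%
E(R_Dray) = R_f + β × MRP = 3.1158% + 1.84 × 7.3250% = 16.59%

16.59%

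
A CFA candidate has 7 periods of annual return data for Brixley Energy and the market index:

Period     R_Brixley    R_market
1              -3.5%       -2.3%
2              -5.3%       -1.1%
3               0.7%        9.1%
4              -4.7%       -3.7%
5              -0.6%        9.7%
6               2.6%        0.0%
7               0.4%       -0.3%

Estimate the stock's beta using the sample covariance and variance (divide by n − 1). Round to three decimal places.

Mean R_i = (-3.5 − 5.3 + 0.7 − 4.7 − 0.6 + 2.6 + 0.4) / 7 = -1.4857%
Mean R_m = (-2.3 − 1.1 + 9.1 − 3.7 + 9.7 + 0.0 − 0.3) / 7 = 1.6286%
Σ(R_i − R̄_i)(R_m − R̄_m) = 48.6371  ⇒  Cov = 48.6371 / 6 = 8.1062
Σ(R_m − R̄_m)² = 178.6143  ⇒  Var(R_m) = 178.6143 / 6 = 29.7691
β = Cov / Var(R_m) = 8.1062 / 29.7691 = 0.2723

0.272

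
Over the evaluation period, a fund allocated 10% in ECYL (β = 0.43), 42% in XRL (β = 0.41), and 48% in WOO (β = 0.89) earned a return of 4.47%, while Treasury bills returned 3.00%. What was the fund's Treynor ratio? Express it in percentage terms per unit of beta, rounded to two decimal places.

2.29%

β_P = 0.10×0.43 + 0.42×0.41 + 0.48×0.89 = 0.6424
Treynor = (R_P − R_f) / β_P = (4.47% − 3.00%) / 0.6424 = 1.47% / 0.6424 = 2.29%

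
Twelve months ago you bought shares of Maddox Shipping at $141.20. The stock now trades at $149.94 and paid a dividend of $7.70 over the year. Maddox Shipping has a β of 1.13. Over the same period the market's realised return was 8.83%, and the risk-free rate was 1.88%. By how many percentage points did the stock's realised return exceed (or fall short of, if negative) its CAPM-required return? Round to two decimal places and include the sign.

+1.91%

Realised HPR = (P1 + D1 − P0) / P0 = (149.94 + 7.70 − 141.20) / 141.20 = 16.44 / 141.20 = 11.6431%
MRP = 8.83% − 1.88% = 6.95%
CAPM required = R_f + β·MRP = 1.88% + 1.13 × 6.95% = 9.7335%
α = realised − required = 11.6431% − 9.7335% = +1.91%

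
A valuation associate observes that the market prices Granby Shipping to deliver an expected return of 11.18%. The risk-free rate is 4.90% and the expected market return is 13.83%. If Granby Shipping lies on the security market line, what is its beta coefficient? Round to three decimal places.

0.703

MRP = 13.83% − 4.90% = 8.93%
β = (E(R) − R_f) / MRP = (11.18% − 4.90%) / 8.93% = 6.28% / 8.93% = 0.703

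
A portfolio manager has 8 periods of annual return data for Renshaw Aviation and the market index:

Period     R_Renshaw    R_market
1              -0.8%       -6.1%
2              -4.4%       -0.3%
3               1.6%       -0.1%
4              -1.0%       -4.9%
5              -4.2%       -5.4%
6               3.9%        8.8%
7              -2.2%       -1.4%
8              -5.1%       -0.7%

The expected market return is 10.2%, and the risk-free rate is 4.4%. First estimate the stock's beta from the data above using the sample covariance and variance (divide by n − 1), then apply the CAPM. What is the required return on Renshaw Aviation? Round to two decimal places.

6.58%

Mean R_i = (-0.8 − 4.4 + 1.6 − 1.0 − 4.2 + 3.9 − 2.2 − 5.1) / 8 = -1.5250%
Mean R_m = (-6.1 − 0.3 − 0.1 − 4.9 − 5.4 + 8.8 − 1.4 − 0.7) / 8 = -1.2625%
Σ(R_i − R̄_i)(R_m − R̄_m) = 59.1875  ⇒  Cov = 59.1875 / 7 = 8.4554
Σ(R_m − R̄_m)² = 157.6188  ⇒  Var(R_m) = 157.6188 / 7 = 22.5170
β = Cov / Var(R_m) = 8.4554 / 22.5170 = 0.3755
MRP = 10.2% − 4.4% = 5.80%
E(R) = R_f + β × MRP = 4.4% + 0.3755 × 5.8% = 6.58%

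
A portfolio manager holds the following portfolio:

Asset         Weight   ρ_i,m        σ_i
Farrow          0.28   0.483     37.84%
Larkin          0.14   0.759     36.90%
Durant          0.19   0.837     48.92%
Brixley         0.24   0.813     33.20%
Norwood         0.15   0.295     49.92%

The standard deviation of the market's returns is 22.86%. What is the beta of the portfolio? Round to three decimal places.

1.116

β_Farrow = 0.483 × 37.84% / 22.86% = 0.7995
β_Larkin = 0.759 × 36.90% / 22.86% = 1.2252
β_Durant = 0.837 × 48.92% / 22.86% = 1.7912
β_Brixley = 0.813 × 33.20% / 22.86% = 1.1807
β_Norwood = 0.295 × 49.92% / 22.86% = 0.6442
β_P = Σ w_i β_i = 0.28×0.7995 + 0.14×1.2252 + 0.19×1.7912 + 0.24×1.1807 + 0.15×0.6442 = 1.1157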